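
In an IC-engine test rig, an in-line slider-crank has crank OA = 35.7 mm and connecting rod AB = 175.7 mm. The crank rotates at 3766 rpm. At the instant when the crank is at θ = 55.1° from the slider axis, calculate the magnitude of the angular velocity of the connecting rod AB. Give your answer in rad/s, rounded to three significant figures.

ω = 394.4 rad/s (converted from 3766 rpm).
The rod makes angle φ with the slider axis where L sinφ = r sinθ; differentiating, L cosφ·φ̇ = r ω cosθ.
L cosφ = √(L² − r² sin²θ) = 0.17324 m.
|ω_rod| = r ω |cosθ| / √(L² − r² sin²θ) = 0.0357·394.4·0.57215/0.17324 = 46.497 rad/s.

46.5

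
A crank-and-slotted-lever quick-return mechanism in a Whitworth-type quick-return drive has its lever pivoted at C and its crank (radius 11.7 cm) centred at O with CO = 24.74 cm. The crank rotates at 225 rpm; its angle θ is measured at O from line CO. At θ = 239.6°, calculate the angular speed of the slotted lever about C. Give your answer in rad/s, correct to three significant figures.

0.495

ω = 23.56 rad/s (from 225 rpm).
Crank pin A relative to C: A = (d + r cosθ, r sinθ); lever angle φ = atan2(r sinθ, d + r cosθ).
Differentiating tanφ: φ̇ = rω(d cosθ + r)/(d² + r² + 2dr cosθ).
d² + r² + 2dr cosθ = |CA|² = 0.0456007 m²;  d cosθ + r = -0.0081928 m.
|ω_lever| = |0.117·23.56·-0.0081928| / 0.0456007 = 0.49529 rad/s.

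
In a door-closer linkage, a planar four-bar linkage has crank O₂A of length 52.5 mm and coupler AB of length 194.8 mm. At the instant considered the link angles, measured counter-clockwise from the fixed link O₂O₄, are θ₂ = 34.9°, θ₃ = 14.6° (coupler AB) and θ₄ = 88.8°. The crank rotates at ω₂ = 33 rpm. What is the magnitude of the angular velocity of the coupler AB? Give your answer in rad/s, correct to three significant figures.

0.782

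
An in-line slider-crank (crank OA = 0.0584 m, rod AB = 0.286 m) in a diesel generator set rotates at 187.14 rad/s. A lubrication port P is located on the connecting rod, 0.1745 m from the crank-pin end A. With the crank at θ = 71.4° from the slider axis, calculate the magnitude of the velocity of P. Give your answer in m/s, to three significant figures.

ω = 187.1 rad/s.  Crank-pin speed |V_A| = rω = 10.929 m/s, perpendicular to OA.
Rod angle: sinφ = −(r/L) sinθ ⇒ φ = -11.159°; ω_rod = −rω cosθ/√(L²−r²sin²θ) = -12.423 rad/s.
V_P = V_A + ω_rod × AP, with AP = 0.1745 m along the rod.
Components: V_Px = −rω sinθ − a·ω_rod·sinφ = -10.778 m/s;  V_Py = rω cosθ + a·ω_rod·cosφ = +1.359 m/s.
|V_P| = √(V_Px² + V_Py²) = 10.863 m/s.

10.9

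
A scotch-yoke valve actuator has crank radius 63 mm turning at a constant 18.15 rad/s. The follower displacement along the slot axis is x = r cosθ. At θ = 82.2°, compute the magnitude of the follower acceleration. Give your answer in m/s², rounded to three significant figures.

ω = 18.15 rad/s
x = r cosθ ⇒ ẍ = −rω² cosθ (ω constant).
|a| = rω²|cosθ| = 0.063·(18.15)²·|cos 82.2°| = 2.8166 m/s².

2.82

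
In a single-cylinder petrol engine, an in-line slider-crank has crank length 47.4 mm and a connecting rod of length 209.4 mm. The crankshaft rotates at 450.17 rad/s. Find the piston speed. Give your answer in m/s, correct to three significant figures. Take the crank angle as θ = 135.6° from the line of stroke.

ω = 450.2 rad/s
For an in-line slider-crank, x = r cosθ + √(L² − r² sin²θ), so v = −rω sinθ·[1 + r cosθ/√(L² − r² sin²θ)].
With r = 0.0474 m, L = 0.2094 m, θ = 135.6°: √(L² − r² sin²θ) = 0.20676 m.
v = −0.0474·450.2·0.69966·[1 + 0.0474·-0.71447/0.20676] = -12.484 m/s.
|v| = 12.484 m/s.

12.5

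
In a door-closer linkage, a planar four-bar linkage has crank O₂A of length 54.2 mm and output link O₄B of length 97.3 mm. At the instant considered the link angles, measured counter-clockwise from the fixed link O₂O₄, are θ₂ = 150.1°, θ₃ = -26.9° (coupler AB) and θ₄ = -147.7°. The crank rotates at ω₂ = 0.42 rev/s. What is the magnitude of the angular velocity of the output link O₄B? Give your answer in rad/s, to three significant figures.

ω₂ = 2.639 rad/s (from 0.42 rev/s).
Differentiating the loop-closure r₂e^{iθ₂}+r₃e^{iθ₃}=r₁+r₄e^{iθ₄} gives r₂ω₂e^{iθ₂}+r₃ω₃e^{iθ₃}=r₄ω₄e^{iθ₄}.
Eliminating the other unknown: ω₄ = r₂ω₂ sin(θ₂−θ₃) / [r₄ sin(θ₄−θ₃)].
Numerator sine = +0.05234; denominator sine = -0.85896.
Result = 0.0542·2.639·(+0.05234) / (0.0973·(-0.85896)) = -0.089566 rad/s; magnitude 0.089566 rad/s.

0.0896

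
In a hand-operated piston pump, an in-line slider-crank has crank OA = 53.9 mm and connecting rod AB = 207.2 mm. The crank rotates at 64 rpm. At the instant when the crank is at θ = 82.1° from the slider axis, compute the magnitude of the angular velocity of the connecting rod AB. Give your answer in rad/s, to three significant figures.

ω = 6.702 rad/s (converted from 64 rpm).
The rod makes angle φ with the slider axis where L sinφ = r sinθ; differentiating, L cosφ·φ̇ = r ω cosθ.
L cosφ = √(L² − r² sin²θ) = 0.2002 m.
|ω_rod| = r ω |cosθ| / √(L² − r² sin²θ) = 0.0539·6.702·0.13744/0.2002 = 0.248 rad/s.

0.248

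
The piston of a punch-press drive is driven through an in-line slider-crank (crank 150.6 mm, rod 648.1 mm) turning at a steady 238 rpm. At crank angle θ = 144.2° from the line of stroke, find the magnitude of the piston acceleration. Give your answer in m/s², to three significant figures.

68.7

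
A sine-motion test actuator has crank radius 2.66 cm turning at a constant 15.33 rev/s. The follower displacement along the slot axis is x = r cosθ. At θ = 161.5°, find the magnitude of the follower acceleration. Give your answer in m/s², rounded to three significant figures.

234

ω = 96.32 rad/s (from 15.33 rev/s).
x = r cosθ ⇒ ẍ = −rω² cosθ (ω constant).
|a| = rω²|cosθ| = 0.0266·(96.32)²·|cos 161.5°| = 234.04 m/s².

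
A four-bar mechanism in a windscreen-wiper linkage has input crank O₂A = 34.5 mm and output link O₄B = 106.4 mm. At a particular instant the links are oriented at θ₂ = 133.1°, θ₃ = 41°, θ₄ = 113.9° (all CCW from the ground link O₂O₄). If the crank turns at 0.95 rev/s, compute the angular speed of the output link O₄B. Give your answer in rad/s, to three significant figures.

2.02

ω₂ = 5.969 rad/s (from 0.95 rev/s).
Differentiating the loop-closure r₂e^{iθ₂}+r₃e^{iθ₃}=r₁+r₄e^{iθ₄} gives r₂ω₂e^{iθ₂}+r₃ω₃e^{iθ₃}=r₄ω₄e^{iθ₄}.
Eliminating the other unknown: ω₄ = r₂ω₂ sin(θ₂−θ₃) / [r₄ sin(θ₄−θ₃)].
Numerator sine = +0.99933; denominator sine = +0.95579.
Result = 0.0345·5.969·(+0.99933) / (0.1064·(+0.95579)) = +2.0236 rad/s; magnitude 2.0236 rad/s.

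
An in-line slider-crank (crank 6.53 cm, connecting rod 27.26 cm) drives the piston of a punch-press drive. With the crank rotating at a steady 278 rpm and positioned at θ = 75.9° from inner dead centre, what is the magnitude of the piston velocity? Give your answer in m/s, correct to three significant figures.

1.95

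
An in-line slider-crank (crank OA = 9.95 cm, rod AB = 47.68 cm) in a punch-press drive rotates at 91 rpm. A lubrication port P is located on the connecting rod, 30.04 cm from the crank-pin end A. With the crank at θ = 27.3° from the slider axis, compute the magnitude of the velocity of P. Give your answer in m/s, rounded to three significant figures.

0.577

ω = 9.529 rad/s.  Crank-pin speed |V_A| = rω = 0.94819 m/s, perpendicular to OA.
Rod angle: sinφ = −(r/L) sinθ ⇒ φ = -5.492°; ω_rod = −rω cosθ/√(L²−r²sin²θ) = -1.7753 rad/s.
V_P = V_A + ω_rod × AP, with AP = 0.3004 m along the rod.
Components: V_Px = −rω sinθ − a·ω_rod·sinφ = -0.48593 m/s;  V_Py = rω cosθ + a·ω_rod·cosφ = +0.31172 m/s.
|V_P| = √(V_Px² + V_Py²) = 0.57732 m/s.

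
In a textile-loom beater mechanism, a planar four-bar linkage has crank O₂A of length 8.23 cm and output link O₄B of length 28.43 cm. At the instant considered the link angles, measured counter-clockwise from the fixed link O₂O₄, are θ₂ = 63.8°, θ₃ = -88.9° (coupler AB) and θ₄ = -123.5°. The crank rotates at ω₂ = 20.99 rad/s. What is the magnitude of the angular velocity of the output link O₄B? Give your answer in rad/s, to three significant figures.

4.91

ω₂ = 20.99 rad/s
Differentiating the loop-closure r₂e^{iθ₂}+r₃e^{iθ₃}=r₁+r₄e^{iθ₄} gives r₂ω₂e^{iθ₂}+r₃ω₃e^{iθ₃}=r₄ω₄e^{iθ₄}.
Eliminating the other unknown: ω₄ = r₂ω₂ sin(θ₂−θ₃) / [r₄ sin(θ₄−θ₃)].
Numerator sine = +0.45865; denominator sine = -0.56784.
Result = 0.0823·20.99·(+0.45865) / (0.2843·(-0.56784)) = -4.9078 rad/s; magnitude 4.9078 rad/s.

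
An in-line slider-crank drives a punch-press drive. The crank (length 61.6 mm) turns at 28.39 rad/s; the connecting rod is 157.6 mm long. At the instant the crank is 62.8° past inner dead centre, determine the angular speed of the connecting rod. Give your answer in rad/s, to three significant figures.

5.41

ω = 28.39 rad/s
The rod makes angle φ with the slider axis where L sinφ = r sinθ; differentiating, L cosφ·φ̇ = r ω cosθ.
L cosφ = √(L² − r² sin²θ) = 0.14777 m.
|ω_rod| = r ω |cosθ| / √(L² − r² sin²θ) = 0.0616·28.39·0.45710/0.14777 = 5.4096 rad/s.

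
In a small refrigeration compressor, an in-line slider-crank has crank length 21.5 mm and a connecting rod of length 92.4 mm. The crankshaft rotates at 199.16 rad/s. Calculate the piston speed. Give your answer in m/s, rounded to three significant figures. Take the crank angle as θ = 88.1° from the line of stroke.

ω = 199.2 rad/s
For an in-line slider-crank, x = r cosθ + √(L² − r² sin²θ), so v = −rω sinθ·[1 + r cosθ/√(L² − r² sin²θ)].
With r = 0.0215 m, L = 0.0924 m, θ = 88.1°: √(L² − r² sin²θ) = 0.089867 m.
v = −0.0215·199.2·0.99945·[1 + 0.0215·0.03316/0.089867] = -4.3135 m/s.
|v| = 4.3135 m/s.

4.31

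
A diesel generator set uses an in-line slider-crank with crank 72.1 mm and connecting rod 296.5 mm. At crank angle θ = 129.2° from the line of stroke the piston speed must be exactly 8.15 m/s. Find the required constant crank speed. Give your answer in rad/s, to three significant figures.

173

For an in-line slider-crank, |v_piston| = rω|sinθ|·[1 + r cosθ/√(L² − r² sin²θ)].
With r = 0.0721 m, L = 0.2965 m, θ = 129.2°: the bracketed kinematic factor |dx/dθ| = 0.04713 m.
ω = v/|dx/dθ| = 8.15/0.04713 = 172.93 rad/s.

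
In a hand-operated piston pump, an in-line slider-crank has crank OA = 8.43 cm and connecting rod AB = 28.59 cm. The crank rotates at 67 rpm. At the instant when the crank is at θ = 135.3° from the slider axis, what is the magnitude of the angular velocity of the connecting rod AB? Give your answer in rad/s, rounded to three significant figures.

ω = 7.016 rad/s (converted from 67 rpm).
The rod makes angle φ with the slider axis where L sinφ = r sinθ; differentiating, L cosφ·φ̇ = r ω cosθ.
L cosφ = √(L² − r² sin²θ) = 0.27968 m.
|ω_rod| = r ω |cosθ| / √(L² − r² sin²θ) = 0.0843·7.016·0.71080/0.27968 = 1.5032 rad/s.

1.50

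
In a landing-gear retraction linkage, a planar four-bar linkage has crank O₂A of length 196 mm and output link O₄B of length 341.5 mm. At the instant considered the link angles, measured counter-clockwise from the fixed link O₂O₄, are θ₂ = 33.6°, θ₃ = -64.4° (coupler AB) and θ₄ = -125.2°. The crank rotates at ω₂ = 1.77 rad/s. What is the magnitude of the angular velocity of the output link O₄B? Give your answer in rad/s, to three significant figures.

ω₂ = 1.77 rad/s
Differentiating the loop-closure r₂e^{iθ₂}+r₃e^{iθ₃}=r₁+r₄e^{iθ₄} gives r₂ω₂e^{iθ₂}+r₃ω₃e^{iθ₃}=r₄ω₄e^{iθ₄}.
Eliminating the other unknown: ω₄ = r₂ω₂ sin(θ₂−θ₃) / [r₄ sin(θ₄−θ₃)].
Numerator sine = +0.99027; denominator sine = -0.87292.
Result = 0.196·1.77·(+0.99027) / (0.3415·(-0.87292)) = -1.1524 rad/s; magnitude 1.1524 rad/s.

1.15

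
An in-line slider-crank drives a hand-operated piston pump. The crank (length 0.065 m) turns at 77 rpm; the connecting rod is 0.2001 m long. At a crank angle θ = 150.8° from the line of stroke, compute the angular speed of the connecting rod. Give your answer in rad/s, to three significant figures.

ω = 8.063 rad/s (converted from 77 rpm).
The rod makes angle φ with the slider axis where L sinφ = r sinθ; differentiating, L cosφ·φ̇ = r ω cosθ.
L cosφ = √(L² − r² sin²θ) = 0.19757 m.
|ω_rod| = r ω |cosθ| / √(L² − r² sin²θ) = 0.065·8.063·0.87292/0.19757 = 2.3157 rad/s.

2.32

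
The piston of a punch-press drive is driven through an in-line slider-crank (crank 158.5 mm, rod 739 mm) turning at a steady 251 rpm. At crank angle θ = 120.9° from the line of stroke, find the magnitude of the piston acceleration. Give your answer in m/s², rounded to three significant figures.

ω = 2π·251/60 = 26.28 rad/s
x(θ) = r cosθ + √(L² − r² sin²θ); with ω constant, a = ω²·d²x/dθ².
d²x/dθ² = −r cosθ − r²(cos2θ)/√u − r⁴ sin²2θ/(4u^{3/2}),  u = L² − r² sin²θ = 0.527624 m².
Substituting r = 0.1585 m, L = 0.739 m, θ = 120.9°: d²x/dθ² = +0.09742 m.
a = ω²·d²x/dθ² = (26.28)²·(+0.09742) = +67.306 m/s²;  |a| = 67.306 m/s².

67.3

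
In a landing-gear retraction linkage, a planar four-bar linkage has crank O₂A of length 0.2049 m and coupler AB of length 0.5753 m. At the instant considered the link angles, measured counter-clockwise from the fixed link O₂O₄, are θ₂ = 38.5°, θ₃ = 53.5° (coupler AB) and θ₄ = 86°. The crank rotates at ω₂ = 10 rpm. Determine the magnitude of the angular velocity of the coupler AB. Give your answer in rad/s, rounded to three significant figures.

0.512

ω₂ = 1.047 rad/s (from 10 rpm).
Differentiating the loop-closure r₂e^{iθ₂}+r₃e^{iθ₃}=r₁+r₄e^{iθ₄} gives r₂ω₂e^{iθ₂}+r₃ω₃e^{iθ₃}=r₄ω₄e^{iθ₄}.
Eliminating the other unknown: ω₃ = r₂ω₂ sin(θ₄−θ₂) / [r₃ sin(θ₃−θ₄)].
Numerator sine = +0.73728; denominator sine = -0.53730.
Result = 0.2049·1.047·(+0.73728) / (0.5753·(-0.53730)) = -0.51179 rad/s; magnitude 0.51179 rad/s.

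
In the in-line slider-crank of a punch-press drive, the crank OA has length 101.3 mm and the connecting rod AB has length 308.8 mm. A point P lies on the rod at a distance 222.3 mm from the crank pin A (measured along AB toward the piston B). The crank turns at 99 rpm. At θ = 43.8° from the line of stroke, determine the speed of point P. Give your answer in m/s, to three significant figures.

0.880

ω = 10.37 rad/s.  Crank-pin speed |V_A| = rω = 1.0502 m/s, perpendicular to OA.
Rod angle: sinφ = −(r/L) sinθ ⇒ φ = -13.124°; ω_rod = −rω cosθ/√(L²−r²sin²θ) = -2.5205 rad/s.
V_P = V_A + ω_rod × AP, with AP = 0.2223 m along the rod.
Components: V_Px = −rω sinθ − a·ω_rod·sinφ = -0.85411 m/s;  V_Py = rω cosθ + a·ω_rod·cosφ = +0.21233 m/s.
|V_P| = √(V_Px² + V_Py²) = 0.88011 m/s.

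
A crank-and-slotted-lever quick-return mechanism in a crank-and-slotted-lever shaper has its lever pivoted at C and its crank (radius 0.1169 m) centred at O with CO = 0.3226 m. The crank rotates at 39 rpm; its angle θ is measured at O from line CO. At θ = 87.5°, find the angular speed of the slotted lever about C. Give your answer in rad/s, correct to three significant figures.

ω = 4.084 rad/s (from 39 rpm).
Crank pin A relative to C: A = (d + r cosθ, r sinθ); lever angle φ = atan2(r sinθ, d + r cosθ).
Differentiating tanφ: φ̇ = rω(d cosθ + r)/(d² + r² + 2dr cosθ).
d² + r² + 2dr cosθ = |CA|² = 0.121026 m²;  d cosθ + r = +0.13097 m.
|ω_lever| = |0.1169·4.084·+0.13097| / 0.121026 = 0.51666 rad/s.

0.517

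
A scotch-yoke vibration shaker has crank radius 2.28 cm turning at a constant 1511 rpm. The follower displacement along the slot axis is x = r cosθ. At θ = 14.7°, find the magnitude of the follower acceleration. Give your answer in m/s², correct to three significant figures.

552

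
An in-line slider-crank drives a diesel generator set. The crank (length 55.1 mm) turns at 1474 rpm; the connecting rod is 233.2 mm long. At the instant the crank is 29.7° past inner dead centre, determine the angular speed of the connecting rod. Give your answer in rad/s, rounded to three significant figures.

ω = 154.4 rad/s (converted from 1474 rpm).
The rod makes angle φ with the slider axis where L sinφ = r sinθ; differentiating, L cosφ·φ̇ = r ω cosθ.
L cosφ = √(L² − r² sin²θ) = 0.2316 m.
|ω_rod| = r ω |cosθ| / √(L² − r² sin²θ) = 0.0551·154.4·0.86863/0.2316 = 31.899 rad/s.

31.9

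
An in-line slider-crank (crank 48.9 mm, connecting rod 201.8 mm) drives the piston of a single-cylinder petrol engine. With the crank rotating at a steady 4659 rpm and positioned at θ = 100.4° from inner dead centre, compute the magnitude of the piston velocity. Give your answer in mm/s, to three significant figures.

ω = 2π·4659/60 = 487.9 rad/s
For an in-line slider-crank, x = r cosθ + √(L² − r² sin²θ), so v = −rω sinθ·[1 + r cosθ/√(L² − r² sin²θ)].
With r = 0.0489 m, L = 0.2018 m, θ = 100.4°: √(L² − r² sin²θ) = 0.19598 m.
v = −0.0489·487.9·0.98357·[1 + 0.0489·-0.18052/0.19598] = -22.409 m/s.
|v| = 22.409 m/s = 22409 mm/s.

22400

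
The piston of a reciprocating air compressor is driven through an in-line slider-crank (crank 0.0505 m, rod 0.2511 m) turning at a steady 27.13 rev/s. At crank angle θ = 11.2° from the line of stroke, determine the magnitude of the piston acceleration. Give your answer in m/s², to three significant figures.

ω = 2π·27.1 = 170.5 rad/s
x(θ) = r cosθ + √(L² − r² sin²θ); with ω constant, a = ω²·d²x/dθ².
d²x/dθ² = −r cosθ − r²(cos2θ)/√u − r⁴ sin²2θ/(4u^{3/2}),  u = L² − r² sin²θ = 0.062955 m².
Substituting r = 0.0505 m, L = 0.2511 m, θ = 11.2°: d²x/dθ² = -0.05895 m.
a = ω²·d²x/dθ² = (170.5)²·(-0.05895) = -1713 m/s²;  |a| = 1713 m/s².

1710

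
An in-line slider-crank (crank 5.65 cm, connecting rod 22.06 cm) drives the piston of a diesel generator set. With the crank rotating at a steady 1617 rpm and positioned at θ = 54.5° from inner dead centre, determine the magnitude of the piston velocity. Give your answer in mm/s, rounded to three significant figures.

ω = 2π·1617/60 = 169.3 rad/s
For an in-line slider-crank, x = r cosθ + √(L² − r² sin²θ), so v = −rω sinθ·[1 + r cosθ/√(L² − r² sin²θ)].
With r = 0.0565 m, L = 0.2206 m, θ = 54.5°: √(L² − r² sin²θ) = 0.21575 m.
v = −0.0565·169.3·0.81412·[1 + 0.0565·0.58070/0.21575] = -8.9733 m/s.
|v| = 8.9733 m/s = 8973.3 mm/s.

8970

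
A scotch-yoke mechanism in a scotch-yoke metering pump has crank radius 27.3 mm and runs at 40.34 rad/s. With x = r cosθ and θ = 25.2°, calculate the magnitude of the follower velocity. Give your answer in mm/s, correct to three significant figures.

ω = 40.34 rad/s
x = r cosθ ⇒ ẋ = −rω sinθ.
|v| = rω|sinθ| = 0.0273·40.34·|sin 25.2°| = 0.4689 m/s = 468.9 mm/s.

469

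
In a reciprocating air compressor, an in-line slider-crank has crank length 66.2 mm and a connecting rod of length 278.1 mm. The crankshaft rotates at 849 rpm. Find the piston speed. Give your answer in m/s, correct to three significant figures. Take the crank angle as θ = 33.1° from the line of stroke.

ω = 2π·849/60 = 88.91 rad/s
For an in-line slider-crank, x = r cosθ + √(L² − r² sin²θ), so v = −rω sinθ·[1 + r cosθ/√(L² − r² sin²θ)].
With r = 0.0662 m, L = 0.2781 m, θ = 33.1°: √(L² − r² sin²θ) = 0.27574 m.
v = −0.0662·88.91·0.54610·[1 + 0.0662·0.83772/0.27574] = -3.8606 m/s.
|v| = 3.8606 m/s.

3.86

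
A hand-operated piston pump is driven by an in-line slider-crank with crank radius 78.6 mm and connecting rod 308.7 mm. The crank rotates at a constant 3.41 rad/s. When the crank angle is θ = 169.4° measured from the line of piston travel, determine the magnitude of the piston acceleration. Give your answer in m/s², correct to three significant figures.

ω = 3.41 rad/s
x(θ) = r cosθ + √(L² − r² sin²θ); with ω constant, a = ω²·d²x/dθ².
d²x/dθ² = −r cosθ − r²(cos2θ)/√u − r⁴ sin²2θ/(4u^{3/2}),  u = L² − r² sin²θ = 0.0950866 m².
Substituting r = 0.0786 m, L = 0.3087 m, θ = 169.4°: d²x/dθ² = +0.058537 m.
a = ω²·d²x/dθ² = (3.41)²·(+0.058537) = +0.68068 m/s²;  |a| = 0.68068 m/s².

0.681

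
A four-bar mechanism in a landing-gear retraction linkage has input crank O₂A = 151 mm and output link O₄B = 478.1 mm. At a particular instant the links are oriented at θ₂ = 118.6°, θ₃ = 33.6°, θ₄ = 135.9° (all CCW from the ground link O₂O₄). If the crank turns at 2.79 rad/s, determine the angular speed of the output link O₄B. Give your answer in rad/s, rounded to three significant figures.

ω₂ = 2.79 rad/s
Differentiating the loop-closure r₂e^{iθ₂}+r₃e^{iθ₃}=r₁+r₄e^{iθ₄} gives r₂ω₂e^{iθ₂}+r₃ω₃e^{iθ₃}=r₄ω₄e^{iθ₄}.
Eliminating the other unknown: ω₄ = r₂ω₂ sin(θ₂−θ₃) / [r₄ sin(θ₄−θ₃)].
Numerator sine = +0.99619; denominator sine = +0.97705.
Result = 0.151·2.79·(+0.99619) / (0.4781·(+0.97705)) = +0.89845 rad/s; magnitude 0.89845 rad/s.

0.898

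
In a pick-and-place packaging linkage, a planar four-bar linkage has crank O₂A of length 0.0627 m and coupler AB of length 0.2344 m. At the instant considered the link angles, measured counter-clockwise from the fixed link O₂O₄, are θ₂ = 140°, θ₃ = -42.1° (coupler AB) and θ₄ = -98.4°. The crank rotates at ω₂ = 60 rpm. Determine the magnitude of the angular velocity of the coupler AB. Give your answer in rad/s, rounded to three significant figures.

ω₂ = 6.283 rad/s (from 60 rpm).
Differentiating the loop-closure r₂e^{iθ₂}+r₃e^{iθ₃}=r₁+r₄e^{iθ₄} gives r₂ω₂e^{iθ₂}+r₃ω₃e^{iθ₃}=r₄ω₄e^{iθ₄}.
Eliminating the other unknown: ω₃ = r₂ω₂ sin(θ₄−θ₂) / [r₃ sin(θ₃−θ₄)].
Numerator sine = +0.85173; denominator sine = +0.83195.
Result = 0.0627·6.283·(+0.85173) / (0.2344·(+0.83195)) = +1.7206 rad/s; magnitude 1.7206 rad/s.

1.72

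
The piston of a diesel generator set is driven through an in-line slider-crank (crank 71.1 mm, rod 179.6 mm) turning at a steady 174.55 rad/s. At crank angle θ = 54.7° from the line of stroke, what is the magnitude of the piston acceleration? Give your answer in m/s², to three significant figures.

986

ω = 174.6 rad/s
x(θ) = r cosθ + √(L² − r² sin²θ); with ω constant, a = ω²·d²x/dθ².
d²x/dθ² = −r cosθ − r²(cos2θ)/√u − r⁴ sin²2θ/(4u^{3/2}),  u = L² − r² sin²θ = 0.028889 m².
Substituting r = 0.0711 m, L = 0.1796 m, θ = 54.7°: d²x/dθ² = -0.032364 m.
a = ω²·d²x/dθ² = (174.6)²·(-0.032364) = -986.06 m/s²;  |a| = 986.06 m/s².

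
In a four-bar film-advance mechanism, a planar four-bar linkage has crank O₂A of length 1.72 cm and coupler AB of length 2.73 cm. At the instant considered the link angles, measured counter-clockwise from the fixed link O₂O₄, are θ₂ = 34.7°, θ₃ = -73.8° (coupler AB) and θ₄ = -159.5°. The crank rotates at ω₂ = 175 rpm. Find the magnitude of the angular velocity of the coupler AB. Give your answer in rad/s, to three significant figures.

2.84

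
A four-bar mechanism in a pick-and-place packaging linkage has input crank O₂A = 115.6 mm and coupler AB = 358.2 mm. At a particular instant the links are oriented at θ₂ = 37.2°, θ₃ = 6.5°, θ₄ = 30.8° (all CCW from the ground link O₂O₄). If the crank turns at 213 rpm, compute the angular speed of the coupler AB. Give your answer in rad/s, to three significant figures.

1.95

ω₂ = 22.31 rad/s (from 213 rpm).
Differentiating the loop-closure r₂e^{iθ₂}+r₃e^{iθ₃}=r₁+r₄e^{iθ₄} gives r₂ω₂e^{iθ₂}+r₃ω₃e^{iθ₃}=r₄ω₄e^{iθ₄}.
Eliminating the other unknown: ω₃ = r₂ω₂ sin(θ₄−θ₂) / [r₃ sin(θ₃−θ₄)].
Numerator sine = -0.11147; denominator sine = -0.41151.
Result = 0.1156·22.31·(-0.11147) / (0.3582·(-0.41151)) = +1.9499 rad/s; magnitude 1.9499 rad/s.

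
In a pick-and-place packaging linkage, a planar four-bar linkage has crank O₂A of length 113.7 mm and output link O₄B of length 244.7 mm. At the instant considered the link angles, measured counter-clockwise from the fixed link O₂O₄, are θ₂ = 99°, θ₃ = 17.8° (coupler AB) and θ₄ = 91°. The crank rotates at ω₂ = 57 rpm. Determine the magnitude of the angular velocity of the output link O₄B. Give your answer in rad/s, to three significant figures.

2.86

ω₂ = 5.969 rad/s (from 57 rpm).
Differentiating the loop-closure r₂e^{iθ₂}+r₃e^{iθ₃}=r₁+r₄e^{iθ₄} gives r₂ω₂e^{iθ₂}+r₃ω₃e^{iθ₃}=r₄ω₄e^{iθ₄}.
Eliminating the other unknown: ω₄ = r₂ω₂ sin(θ₂−θ₃) / [r₄ sin(θ₄−θ₃)].
Numerator sine = +0.98823; denominator sine = +0.95732.
Result = 0.1137·5.969·(+0.98823) / (0.2447·(+0.95732)) = +2.8631 rad/s; magnitude 2.8631 rad/s.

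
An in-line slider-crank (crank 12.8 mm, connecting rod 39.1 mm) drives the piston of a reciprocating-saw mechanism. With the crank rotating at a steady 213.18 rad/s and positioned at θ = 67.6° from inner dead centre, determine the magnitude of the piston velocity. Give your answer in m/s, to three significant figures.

2.85

ω = 213.2 rad/s
For an in-line slider-crank, x = r cosθ + √(L² − r² sin²θ), so v = −rω sinθ·[1 + r cosθ/√(L² − r² sin²θ)].
With r = 0.0128 m, L = 0.0391 m, θ = 67.6°: √(L² − r² sin²θ) = 0.037266 m.
v = −0.0128·213.2·0.92455·[1 + 0.0128·0.38107/0.037266] = -2.853 m/s.
|v| = 2.853 m/s.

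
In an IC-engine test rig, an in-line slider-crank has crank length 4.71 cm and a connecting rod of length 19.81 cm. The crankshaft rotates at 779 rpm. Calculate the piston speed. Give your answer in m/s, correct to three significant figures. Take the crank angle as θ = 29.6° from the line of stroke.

ω = 2π·779/60 = 81.58 rad/s
For an in-line slider-crank, x = r cosθ + √(L² − r² sin²θ), so v = −rω sinθ·[1 + r cosθ/√(L² − r² sin²θ)].
With r = 0.0471 m, L = 0.1981 m, θ = 29.6°: √(L² − r² sin²θ) = 0.19673 m.
v = −0.0471·81.58·0.49394·[1 + 0.0471·0.86949/0.19673] = -2.2929 m/s.
|v| = 2.2929 m/s.

2.29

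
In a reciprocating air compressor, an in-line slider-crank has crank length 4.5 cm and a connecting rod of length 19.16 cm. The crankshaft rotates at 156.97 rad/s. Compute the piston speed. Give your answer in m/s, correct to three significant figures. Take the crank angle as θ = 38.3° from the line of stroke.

ω = 157 rad/s
For an in-line slider-crank, x = r cosθ + √(L² − r² sin²θ), so v = −rω sinθ·[1 + r cosθ/√(L² − r² sin²θ)].
With r = 0.045 m, L = 0.1916 m, θ = 38.3°: √(L² − r² sin²θ) = 0.18956 m.
v = −0.045·157·0.61978·[1 + 0.045·0.78478/0.18956] = -5.1935 m/s.
|v| = 5.1935 m/s.

5.19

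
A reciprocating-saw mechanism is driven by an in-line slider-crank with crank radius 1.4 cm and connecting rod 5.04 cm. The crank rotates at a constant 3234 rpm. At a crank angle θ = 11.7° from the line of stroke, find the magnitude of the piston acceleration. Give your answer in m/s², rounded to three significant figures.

1980

ω = 2π·3234/60 = 338.7 rad/s
x(θ) = r cosθ + √(L² − r² sin²θ); with ω constant, a = ω²·d²x/dθ².
d²x/dθ² = −r cosθ − r²(cos2θ)/√u − r⁴ sin²2θ/(4u^{3/2}),  u = L² − r² sin²θ = 0.0025321 m².
Substituting r = 0.014 m, L = 0.0504 m, θ = 11.7°: d²x/dθ² = -0.017296 m.
a = ω²·d²x/dθ² = (338.7)²·(-0.017296) = -1983.7 m/s²;  |a| = 1983.7 m/s².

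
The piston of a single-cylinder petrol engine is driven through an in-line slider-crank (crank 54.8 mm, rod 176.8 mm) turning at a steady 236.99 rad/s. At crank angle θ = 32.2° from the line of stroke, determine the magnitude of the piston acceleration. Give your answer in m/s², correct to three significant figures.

ω = 237 rad/s
x(θ) = r cosθ + √(L² − r² sin²θ); with ω constant, a = ω²·d²x/dθ².
d²x/dθ² = −r cosθ − r²(cos2θ)/√u − r⁴ sin²2θ/(4u^{3/2}),  u = L² − r² sin²θ = 0.0304055 m².
Substituting r = 0.0548 m, L = 0.1768 m, θ = 32.2°: d²x/dθ² = -0.054159 m.
a = ω²·d²x/dθ² = (237)²·(-0.054159) = -3041.8 m/s²;  |a| = 3041.8 m/s².

3040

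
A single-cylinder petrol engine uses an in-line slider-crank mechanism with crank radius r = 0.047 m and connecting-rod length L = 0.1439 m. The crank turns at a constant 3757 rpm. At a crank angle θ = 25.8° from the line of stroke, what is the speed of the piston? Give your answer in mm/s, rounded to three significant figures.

10400

ω = 2π·3757/60 = 393.4 rad/s
For an in-line slider-crank, x = r cosθ + √(L² − r² sin²θ), so v = −rω sinθ·[1 + r cosθ/√(L² − r² sin²θ)].
With r = 0.047 m, L = 0.1439 m, θ = 25.8°: √(L² − r² sin²θ) = 0.14244 m.
v = −0.047·393.4·0.43523·[1 + 0.047·0.90032/0.14244] = -10.439 m/s.
|v| = 10.439 m/s = 10439 mm/s.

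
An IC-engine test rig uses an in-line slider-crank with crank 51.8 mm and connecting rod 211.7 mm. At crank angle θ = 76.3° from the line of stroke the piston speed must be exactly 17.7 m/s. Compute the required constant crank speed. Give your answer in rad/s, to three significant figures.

332

For an in-line slider-crank, |v_piston| = rω|sinθ|·[1 + r cosθ/√(L² − r² sin²θ)].
With r = 0.0518 m, L = 0.2117 m, θ = 76.3°: the bracketed kinematic factor |dx/dθ| = 0.053329 m.
ω = v/|dx/dθ| = 17.7/0.053329 = 331.9 rad/s.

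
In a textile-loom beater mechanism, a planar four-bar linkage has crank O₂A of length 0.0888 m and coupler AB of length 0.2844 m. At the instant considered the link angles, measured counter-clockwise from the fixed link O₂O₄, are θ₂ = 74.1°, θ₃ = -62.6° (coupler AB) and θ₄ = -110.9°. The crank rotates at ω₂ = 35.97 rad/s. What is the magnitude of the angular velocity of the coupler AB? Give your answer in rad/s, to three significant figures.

1.31

ω₂ = 35.97 rad/s
Differentiating the loop-closure r₂e^{iθ₂}+r₃e^{iθ₃}=r₁+r₄e^{iθ₄} gives r₂ω₂e^{iθ₂}+r₃ω₃e^{iθ₃}=r₄ω₄e^{iθ₄}.
Eliminating the other unknown: ω₃ = r₂ω₂ sin(θ₄−θ₂) / [r₃ sin(θ₃−θ₄)].
Numerator sine = +0.08716; denominator sine = +0.74664.
Result = 0.0888·35.97·(+0.08716) / (0.2844·(+0.74664)) = +1.311 rad/s; magnitude 1.311 rad/s.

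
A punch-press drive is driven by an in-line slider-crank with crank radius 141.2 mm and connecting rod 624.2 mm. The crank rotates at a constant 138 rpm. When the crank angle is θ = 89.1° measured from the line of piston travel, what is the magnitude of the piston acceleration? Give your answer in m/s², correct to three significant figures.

6.38

ω = 2π·138/60 = 14.45 rad/s
x(θ) = r cosθ + √(L² − r² sin²θ); with ω constant, a = ω²·d²x/dθ².
d²x/dθ² = −r cosθ − r²(cos2θ)/√u − r⁴ sin²2θ/(4u^{3/2}),  u = L² − r² sin²θ = 0.369693 m².
Substituting r = 0.1412 m, L = 0.6242 m, θ = 89.1°: d²x/dθ² = +0.030556 m.
a = ω²·d²x/dθ² = (14.45)²·(+0.030556) = +6.3814 m/s²;  |a| = 6.3814 m/s².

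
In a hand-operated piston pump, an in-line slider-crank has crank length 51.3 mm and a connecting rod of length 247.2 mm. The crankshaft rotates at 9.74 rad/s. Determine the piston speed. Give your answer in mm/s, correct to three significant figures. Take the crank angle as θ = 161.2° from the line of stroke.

129

ω = 9.74 rad/s
For an in-line slider-crank, x = r cosθ + √(L² − r² sin²θ), so v = −rω sinθ·[1 + r cosθ/√(L² − r² sin²θ)].
With r = 0.0513 m, L = 0.2472 m, θ = 161.2°: √(L² − r² sin²θ) = 0.24665 m.
v = −0.0513·9.74·0.32227·[1 + 0.0513·-0.94665/0.24665] = -0.12932 m/s.
|v| = 0.12932 m/s = 129.32 mm/s.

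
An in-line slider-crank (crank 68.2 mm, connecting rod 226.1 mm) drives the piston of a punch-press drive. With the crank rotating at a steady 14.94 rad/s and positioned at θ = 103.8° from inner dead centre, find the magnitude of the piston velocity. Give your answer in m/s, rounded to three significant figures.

0.915

ω = 14.94 rad/s
For an in-line slider-crank, x = r cosθ + √(L² − r² sin²θ), so v = −rω sinθ·[1 + r cosθ/√(L² − r² sin²θ)].
With r = 0.0682 m, L = 0.2261 m, θ = 103.8°: √(L² − r² sin²θ) = 0.21618 m.
v = −0.0682·14.94·0.97113·[1 + 0.0682·-0.23853/0.21618] = -0.91504 m/s.
|v| = 0.91504 m/s.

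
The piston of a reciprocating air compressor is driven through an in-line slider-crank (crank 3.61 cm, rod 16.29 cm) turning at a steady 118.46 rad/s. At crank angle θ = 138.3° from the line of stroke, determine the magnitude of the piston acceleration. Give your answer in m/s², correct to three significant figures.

364

ω = 118.5 rad/s
x(θ) = r cosθ + √(L² − r² sin²θ); with ω constant, a = ω²·d²x/dθ².
d²x/dθ² = −r cosθ − r²(cos2θ)/√u − r⁴ sin²2θ/(4u^{3/2}),  u = L² − r² sin²θ = 0.0259597 m².
Substituting r = 0.0361 m, L = 0.1629 m, θ = 138.3°: d²x/dθ² = +0.025924 m.
a = ω²·d²x/dθ² = (118.5)²·(+0.025924) = +363.78 m/s²;  |a| = 363.78 m/s².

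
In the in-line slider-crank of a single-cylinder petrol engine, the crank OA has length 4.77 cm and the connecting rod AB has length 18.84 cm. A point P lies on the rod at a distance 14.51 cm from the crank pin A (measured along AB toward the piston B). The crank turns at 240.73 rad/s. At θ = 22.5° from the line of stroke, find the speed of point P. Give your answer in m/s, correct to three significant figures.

5.73

ω = 240.7 rad/s.  Crank-pin speed |V_A| = rω = 11.483 m/s, perpendicular to OA.
Rod angle: sinφ = −(r/L) sinθ ⇒ φ = -5.560°; ω_rod = −rω cosθ/√(L²−r²sin²θ) = -56.576 rad/s.
V_P = V_A + ω_rod × AP, with AP = 0.1451 m along the rod.
Components: V_Px = −rω sinθ − a·ω_rod·sinφ = -5.1897 m/s;  V_Py = rω cosθ + a·ω_rod·cosφ = +2.4382 m/s.
|V_P| = √(V_Px² + V_Py²) = 5.7339 m/s.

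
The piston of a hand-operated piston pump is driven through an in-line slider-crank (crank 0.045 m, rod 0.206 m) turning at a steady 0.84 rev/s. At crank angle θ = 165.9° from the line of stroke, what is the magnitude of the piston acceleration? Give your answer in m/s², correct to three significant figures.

0.973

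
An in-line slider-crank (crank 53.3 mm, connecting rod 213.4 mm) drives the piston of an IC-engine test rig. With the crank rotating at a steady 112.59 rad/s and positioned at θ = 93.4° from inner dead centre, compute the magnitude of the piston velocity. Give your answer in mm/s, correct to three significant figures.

ω = 112.6 rad/s
For an in-line slider-crank, x = r cosθ + √(L² − r² sin²θ), so v = −rω sinθ·[1 + r cosθ/√(L² − r² sin²θ)].
With r = 0.0533 m, L = 0.2134 m, θ = 93.4°: √(L² − r² sin²θ) = 0.20666 m.
v = −0.0533·112.6·0.99824·[1 + 0.0533·-0.05931/0.20666] = -5.8989 m/s.
|v| = 5.8989 m/s = 5898.9 mm/s.

5900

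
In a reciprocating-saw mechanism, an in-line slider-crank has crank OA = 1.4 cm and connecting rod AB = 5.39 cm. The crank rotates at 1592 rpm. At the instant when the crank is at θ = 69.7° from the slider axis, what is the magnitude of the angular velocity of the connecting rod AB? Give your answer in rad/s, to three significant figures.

15.5

ω = 166.7 rad/s (converted from 1592 rpm).
The rod makes angle φ with the slider axis where L sinφ = r sinθ; differentiating, L cosφ·φ̇ = r ω cosθ.
L cosφ = √(L² − r² sin²θ) = 0.052276 m.
|ω_rod| = r ω |cosθ| / √(L² − r² sin²θ) = 0.014·166.7·0.34694/0.052276 = 15.49 rad/s.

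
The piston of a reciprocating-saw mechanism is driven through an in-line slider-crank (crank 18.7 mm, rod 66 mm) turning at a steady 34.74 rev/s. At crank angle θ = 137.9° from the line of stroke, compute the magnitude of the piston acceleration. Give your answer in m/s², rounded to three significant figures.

ω = 2π·34.7 = 218.3 rad/s
x(θ) = r cosθ + √(L² − r² sin²θ); with ω constant, a = ω²·d²x/dθ².
d²x/dθ² = −r cosθ − r²(cos2θ)/√u − r⁴ sin²2θ/(4u^{3/2}),  u = L² − r² sin²θ = 0.00419882 m².
Substituting r = 0.0187 m, L = 0.066 m, θ = 137.9°: d²x/dθ² = +0.013218 m.
a = ω²·d²x/dθ² = (218.3)²·(+0.013218) = +629.79 m/s²;  |a| = 629.79 m/s².

630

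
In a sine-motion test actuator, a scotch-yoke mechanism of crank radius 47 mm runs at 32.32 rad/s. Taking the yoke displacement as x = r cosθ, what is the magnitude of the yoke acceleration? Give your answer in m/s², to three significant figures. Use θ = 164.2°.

ω = 32.32 rad/s
x = r cosθ ⇒ ẍ = −rω² cosθ (ω constant).
|a| = rω²|cosθ| = 0.047·(32.32)²·|cos 164.2°| = 47.24 m/s².

47.2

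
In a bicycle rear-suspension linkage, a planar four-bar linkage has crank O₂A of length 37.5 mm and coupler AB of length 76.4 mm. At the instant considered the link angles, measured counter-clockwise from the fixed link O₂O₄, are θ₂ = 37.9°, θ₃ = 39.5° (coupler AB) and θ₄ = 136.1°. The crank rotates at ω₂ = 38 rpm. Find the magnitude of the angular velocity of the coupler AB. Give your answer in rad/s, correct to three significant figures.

ω₂ = 3.979 rad/s (from 38 rpm).
Differentiating the loop-closure r₂e^{iθ₂}+r₃e^{iθ₃}=r₁+r₄e^{iθ₄} gives r₂ω₂e^{iθ₂}+r₃ω₃e^{iθ₃}=r₄ω₄e^{iθ₄}.
Eliminating the other unknown: ω₃ = r₂ω₂ sin(θ₄−θ₂) / [r₃ sin(θ₃−θ₄)].
Numerator sine = +0.98978; denominator sine = -0.99337.
Result = 0.0375·3.979·(+0.98978) / (0.0764·(-0.99337)) = -1.9461 rad/s; magnitude 1.9461 rad/s.

1.95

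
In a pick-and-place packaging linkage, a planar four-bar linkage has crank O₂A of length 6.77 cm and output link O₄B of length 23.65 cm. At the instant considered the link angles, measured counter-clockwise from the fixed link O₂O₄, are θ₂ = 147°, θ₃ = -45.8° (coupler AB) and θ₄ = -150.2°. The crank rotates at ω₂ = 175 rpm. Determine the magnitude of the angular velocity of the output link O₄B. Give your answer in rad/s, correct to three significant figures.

1.20

ω₂ = 18.33 rad/s (from 175 rpm).
Differentiating the loop-closure r₂e^{iθ₂}+r₃e^{iθ₃}=r₁+r₄e^{iθ₄} gives r₂ω₂e^{iθ₂}+r₃ω₃e^{iθ₃}=r₄ω₄e^{iθ₄}.
Eliminating the other unknown: ω₄ = r₂ω₂ sin(θ₂−θ₃) / [r₄ sin(θ₄−θ₃)].
Numerator sine = -0.22155; denominator sine = -0.96858.
Result = 0.0677·18.33·(-0.22155) / (0.2365·(-0.96858)) = +1.1999 rad/s; magnitude 1.1999 rad/s.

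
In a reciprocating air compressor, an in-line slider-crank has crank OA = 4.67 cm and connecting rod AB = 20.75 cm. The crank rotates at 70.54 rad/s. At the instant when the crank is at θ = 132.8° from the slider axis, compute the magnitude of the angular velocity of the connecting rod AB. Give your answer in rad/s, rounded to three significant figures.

10.9

ω = 70.54 rad/s
The rod makes angle φ with the slider axis where L sinφ = r sinθ; differentiating, L cosφ·φ̇ = r ω cosθ.
L cosφ = √(L² − r² sin²θ) = 0.20465 m.
|ω_rod| = r ω |cosθ| / √(L² − r² sin²θ) = 0.0467·70.54·0.67944/0.20465 = 10.937 rad/s.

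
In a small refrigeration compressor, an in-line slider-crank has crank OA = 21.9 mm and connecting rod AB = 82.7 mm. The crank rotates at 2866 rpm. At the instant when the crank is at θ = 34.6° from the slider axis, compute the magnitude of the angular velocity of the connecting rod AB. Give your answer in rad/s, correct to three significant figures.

66.2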